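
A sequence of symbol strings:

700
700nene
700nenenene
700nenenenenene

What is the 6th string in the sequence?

700nenenenenenenenenene

The strings grow by a fixed suffix nene each time.
From 700nenenenenene, 2 further steps: 700nenenenenene → 700nenenenenenenene → (answer).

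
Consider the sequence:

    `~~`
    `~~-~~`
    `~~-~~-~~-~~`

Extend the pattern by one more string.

~~-~~-~~-~~-~~-~~-~~-~~

Each string is two copies of the previous one joined by '-'.
One more doubling of ~~-~~-~~-~~ gives the answer.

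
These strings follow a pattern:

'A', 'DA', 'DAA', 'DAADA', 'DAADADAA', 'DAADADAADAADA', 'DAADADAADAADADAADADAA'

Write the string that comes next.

Each term (from the third on) is the previous term followed by the one before it: term 3 = DA·A = DAA.
So term 8 is DAADADAADAADADAADADAA·DAADADAADAADA.

DAADADAADAADADAADADAADAADADAADAADA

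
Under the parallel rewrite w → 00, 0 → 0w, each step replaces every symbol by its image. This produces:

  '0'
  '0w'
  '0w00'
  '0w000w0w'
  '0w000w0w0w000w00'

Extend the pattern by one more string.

Rewriting the 16 symbols of 0w000w0w0w000w00 one by one yields 0w 00 0w 0w 0w 00 0w 00 0w 00 0w 0w 0w 00 0w 0w; concatenated:

0w000w0w0w000w000w000w0w0w000w0w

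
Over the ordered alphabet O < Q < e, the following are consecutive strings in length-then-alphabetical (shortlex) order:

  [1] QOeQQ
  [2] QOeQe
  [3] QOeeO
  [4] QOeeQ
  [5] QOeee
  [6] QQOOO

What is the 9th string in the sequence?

QQOQO

Stepping forward 3 times from QQOOO: QQOOO → QQOOQ → QQOOe, then the target.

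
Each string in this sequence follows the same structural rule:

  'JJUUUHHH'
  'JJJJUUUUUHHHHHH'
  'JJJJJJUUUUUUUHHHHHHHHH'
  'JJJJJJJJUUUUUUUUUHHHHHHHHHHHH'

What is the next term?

Each string has the form J^{2n} U^{2n+1} H^{3n} (n = 1, 2, …).
For the next term, n = 5, so the run lengths are 10, 11, 15.

JJJJJJJJJJUUUUUUUUUUUHHHHHHHHHHHHHHH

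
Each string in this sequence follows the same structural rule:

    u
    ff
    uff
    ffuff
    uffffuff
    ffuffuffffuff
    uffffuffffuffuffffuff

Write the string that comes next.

ffuffuffffuffuffffuffffuffuffffuff

This is a Fibonacci-style word recurrence s(k) = s(k−2)·s(k−1): e.g. u·ff = uff.
Continuing: ffuffuffffuff · uffffuffffuffuffffuff gives term 8.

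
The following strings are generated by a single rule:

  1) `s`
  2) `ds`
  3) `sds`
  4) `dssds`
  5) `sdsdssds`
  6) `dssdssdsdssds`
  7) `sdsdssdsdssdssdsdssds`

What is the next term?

dssdssdsdssdssdsdssdsdssdssdsdssds

From term 3 onward, concatenate the second-to-last term with the last: s·ds = sds, ds·sds = dssds, …
The next term joins dssdssdsdssds and sdsdssdsdssdssdsdssds.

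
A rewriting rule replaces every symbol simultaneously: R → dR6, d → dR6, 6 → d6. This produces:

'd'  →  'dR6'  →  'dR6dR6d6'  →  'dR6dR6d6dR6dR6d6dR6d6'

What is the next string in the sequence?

dR6dR6d6dR6dR6d6dR6d6dR6dR6d6dR6dR6d6dR6d6dR6dR6d6dR6d6

φ(dR6dR6d6dR6dR6d6dR6d6) expands symbol-by-symbol to dR6 dR6 d6 dR6 dR6 d6 dR6 d6 dR6 dR6 d6 dR6 dR6 d6 dR6 d6 dR6 dR6 d6 dR6 d6; joining the 21 pieces gives the next term.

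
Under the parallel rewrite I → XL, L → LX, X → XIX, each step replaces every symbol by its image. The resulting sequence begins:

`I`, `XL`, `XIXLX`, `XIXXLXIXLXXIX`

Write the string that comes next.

XIXXLXIXXIXLXXIXXLXIXLXXIXXIXXLXIX

Replace each of the 13 characters of XIXXLXIXLXXIX in place — XIX XL XIX XIX LX XIX XL XIX LX XIX XIX XL XIX — and concatenate.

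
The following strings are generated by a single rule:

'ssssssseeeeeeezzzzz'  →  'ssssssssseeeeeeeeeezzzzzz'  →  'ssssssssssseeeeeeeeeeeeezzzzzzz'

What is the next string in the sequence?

ssssssssssssseeeeeeeeeeeeeeeezzzzzzzz

Term n consists of 2n+3 s's, followed by 3n+1 e's, followed by n+3 z's, where the shown terms are n = 2, 3, 4.
At n = 5 the blocks have lengths 13, 16, 8.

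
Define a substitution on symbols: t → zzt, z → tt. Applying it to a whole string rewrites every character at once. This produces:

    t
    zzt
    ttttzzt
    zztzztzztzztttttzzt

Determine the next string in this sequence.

ttttzztttttzztttttzztttttzztzztzztzztzztttttzzt

Applying the rule to each of the 19 symbols of zztzztzztzztttttzzt gives the pieces tt tt zzt tt tt zzt tt tt zzt tt tt zzt zzt zzt zzt zzt tt tt zzt, which concatenate to the answer.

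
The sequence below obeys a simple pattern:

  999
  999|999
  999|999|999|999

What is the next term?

Every step duplicates the string with '|' between the halves.
Doubling 999|999|999|999 with '|' between the halves:

999|999|999|999|999|999|999|999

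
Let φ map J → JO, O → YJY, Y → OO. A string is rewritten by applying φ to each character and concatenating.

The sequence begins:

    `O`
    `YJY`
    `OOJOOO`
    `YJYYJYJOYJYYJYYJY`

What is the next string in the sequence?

OOJOOOOOJOOOJOYJYOOJOOOOOJOOOOOJOOO

φ(YJYYJYJOYJYYJYYJY) expands symbol-by-symbol to OO JO OO OO JO OO JO YJY OO JO OO OO JO OO OO JO OO; joining the 17 pieces gives the next term.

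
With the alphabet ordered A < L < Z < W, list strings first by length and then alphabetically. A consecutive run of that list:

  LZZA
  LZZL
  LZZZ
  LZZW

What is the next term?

The successor of LZZW increments the rightmost position that isn't already W and resets every position after it to A.

LZWA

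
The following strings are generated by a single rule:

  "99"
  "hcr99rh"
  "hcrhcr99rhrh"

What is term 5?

Each term wraps the previous one in hcr on the left and rh on the right.
From hcrhcr99rhrh, 2 further steps: hcrhcr99rhrh → hcrhcrhcr99rhrhrh → (answer).

hcrhcrhcrhcr99rhrhrhrh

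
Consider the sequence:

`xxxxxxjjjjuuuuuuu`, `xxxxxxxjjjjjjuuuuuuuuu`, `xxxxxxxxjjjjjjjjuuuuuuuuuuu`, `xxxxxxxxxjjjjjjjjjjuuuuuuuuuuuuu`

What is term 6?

Each string has the form x^{n+3} j^{2n-2} u^{2n+1}, where the shown terms are n = 3, 4, 5, 6.
At n = 8 the blocks have lengths 11, 14, 17.

xxxxxxxxxxxjjjjjjjjjjjjjjuuuuuuuuuuuuuuuuu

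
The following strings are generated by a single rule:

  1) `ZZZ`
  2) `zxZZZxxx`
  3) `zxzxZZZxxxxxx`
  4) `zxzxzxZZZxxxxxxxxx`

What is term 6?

Each term wraps the previous one in zx on the left and xxx on the right.
From zxzxzxZZZxxxxxxxxx, 2 further steps: zxzxzxZZZxxxxxxxxx → zxzxzxzxZZZxxxxxxxxxxxx → (answer).

zxzxzxzxzxZZZxxxxxxxxxxxxxxx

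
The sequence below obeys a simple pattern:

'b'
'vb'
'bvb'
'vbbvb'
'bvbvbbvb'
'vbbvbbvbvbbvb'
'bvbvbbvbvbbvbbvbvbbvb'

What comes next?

vbbvbbvbvbbvbbvbvbbvbvbbvbbvbvbbvb

From term 3 onward, concatenate the second-to-last term with the last: b·vb = bvb, vb·bvb = vbbvb, …
The next term joins vbbvbbvbvbbvb and bvbvbbvbvbbvbbvbvbbvb.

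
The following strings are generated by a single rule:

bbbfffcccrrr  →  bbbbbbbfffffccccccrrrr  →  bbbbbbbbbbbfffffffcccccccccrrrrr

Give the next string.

Term n consists of 4n-1 b's, followed by 2n+1 f's, followed by 3n c's, followed by n+2 r's (n = 1, 2, …).
At n = 4 the blocks have lengths 15, 9, 12, 6.

bbbbbbbbbbbbbbbfffffffffccccccccccccrrrrrr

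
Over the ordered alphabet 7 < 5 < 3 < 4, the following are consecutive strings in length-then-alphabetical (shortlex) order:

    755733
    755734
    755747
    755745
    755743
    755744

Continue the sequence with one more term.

755577

The successor of 755744 increments the rightmost position that isn't already 4 and resets every position after it to 7.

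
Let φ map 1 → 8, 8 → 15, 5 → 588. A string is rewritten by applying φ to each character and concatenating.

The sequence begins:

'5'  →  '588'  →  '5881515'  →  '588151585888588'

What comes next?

588151585888588155881515155881515

φ(588151585888588) expands symbol-by-symbol to 588 15 15 8 588 8 588 15 588 15 15 15 588 15 15; joining the 15 pieces gives the next term.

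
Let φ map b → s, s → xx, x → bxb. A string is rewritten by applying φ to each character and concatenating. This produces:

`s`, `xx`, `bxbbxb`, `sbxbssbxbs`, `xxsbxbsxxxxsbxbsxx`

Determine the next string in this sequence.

bxbbxbxxsbxbsxxbxbbxbbxbbxbxxsbxbsxxbxbbxb

Applying the rule to each of the 18 symbols of xxsbxbsxxxxsbxbsxx gives the pieces bxb bxb xx s bxb s xx bxb bxb bxb bxb xx s bxb s xx bxb bxb, which concatenate to the answer.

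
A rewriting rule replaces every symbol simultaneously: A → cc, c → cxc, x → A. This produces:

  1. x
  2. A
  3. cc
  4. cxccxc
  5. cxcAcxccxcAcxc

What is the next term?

cxcAcxccccxcAcxccxcAcxccccxcAcxc

Replace each of the 14 characters of cxcAcxccxcAcxc in place — cxc A cxc cc cxc A cxc cxc A cxc cc cxc A cxc — and concatenate.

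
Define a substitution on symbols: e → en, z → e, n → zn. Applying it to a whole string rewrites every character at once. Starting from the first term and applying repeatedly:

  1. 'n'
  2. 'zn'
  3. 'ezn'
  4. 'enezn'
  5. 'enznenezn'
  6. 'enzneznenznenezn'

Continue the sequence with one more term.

Rewriting the 16 symbols of enzneznenznenezn one by one yields en zn e zn en e zn en zn e zn en zn en e zn; concatenated:

enznezneneznenzneznenznenezn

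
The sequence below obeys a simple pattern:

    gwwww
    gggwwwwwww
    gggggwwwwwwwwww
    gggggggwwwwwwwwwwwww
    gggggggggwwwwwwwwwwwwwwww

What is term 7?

Term n consists of 2n-1 g's, followed by 3n+1 w's (n = 1, 2, …).
For term 7, n = 7, so the run lengths are 13, 22.

gggggggggggggwwwwwwwwwwwwwwwwwwwwww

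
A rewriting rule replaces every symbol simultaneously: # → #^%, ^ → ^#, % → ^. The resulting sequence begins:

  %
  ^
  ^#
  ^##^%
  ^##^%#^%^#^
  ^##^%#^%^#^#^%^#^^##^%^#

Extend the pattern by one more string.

Rewriting the 24 symbols of ^##^%#^%^#^#^%^#^^##^%^# one by one yields ^# #^% #^% ^# ^ #^% ^# ^ ^# #^% ^# #^% ^# ^ ^# #^% ^# ^# #^% #^% ^# ^ ^# #^%; concatenated:

^##^%#^%^#^#^%^#^^##^%^##^%^#^^##^%^#^##^%#^%^#^^##^%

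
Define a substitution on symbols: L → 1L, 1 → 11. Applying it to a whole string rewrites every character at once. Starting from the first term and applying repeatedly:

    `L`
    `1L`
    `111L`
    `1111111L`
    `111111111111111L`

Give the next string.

Rewriting the 16 symbols of 111111111111111L one by one yields 11 11 11 11 11 11 11 11 11 11 11 11 11 11 11 1L; concatenated:

1111111111111111111111111111111L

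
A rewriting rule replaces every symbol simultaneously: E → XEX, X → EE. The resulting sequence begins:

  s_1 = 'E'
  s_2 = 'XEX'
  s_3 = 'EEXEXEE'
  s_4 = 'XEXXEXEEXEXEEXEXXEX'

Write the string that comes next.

Rewriting the 19 symbols of XEXXEXEEXEXEEXEXXEX one by one yields EE XEX EE EE XEX EE XEX XEX EE XEX EE XEX XEX EE XEX EE EE XEX EE; concatenated:

EEXEXEEEEXEXEEXEXXEXEEXEXEEXEXXEXEEXEXEEEEXEXEE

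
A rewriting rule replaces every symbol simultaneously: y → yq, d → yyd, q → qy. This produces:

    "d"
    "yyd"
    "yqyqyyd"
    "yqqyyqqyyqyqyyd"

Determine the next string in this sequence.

yqqyqyyqyqqyqyyqyqqyyqqyyqyqyyd

φ(yqqyyqqyyqyqyyd) expands symbol-by-symbol to yq qy qy yq yq qy qy yq yq qy yq qy yq yq yyd; joining the 15 pieces gives the next term.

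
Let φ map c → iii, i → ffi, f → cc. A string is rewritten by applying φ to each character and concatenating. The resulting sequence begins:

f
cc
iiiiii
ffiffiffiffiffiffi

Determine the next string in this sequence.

Replace each of the 18 characters of ffiffiffiffiffiffi in place — cc cc ffi cc cc ffi cc cc ffi cc cc ffi cc cc ffi cc cc ffi — and concatenate.

ccccfficcccfficcccfficcccfficcccfficcccffi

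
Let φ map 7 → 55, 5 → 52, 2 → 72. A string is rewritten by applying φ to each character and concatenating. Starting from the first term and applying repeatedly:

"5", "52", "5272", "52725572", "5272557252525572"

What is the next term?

52725572525255725272527252525572

Applying the rule to each of the 16 symbols of 5272557252525572 gives the pieces 52 72 55 72 52 52 55 72 52 72 52 72 52 52 55 72, which concatenate to the answer.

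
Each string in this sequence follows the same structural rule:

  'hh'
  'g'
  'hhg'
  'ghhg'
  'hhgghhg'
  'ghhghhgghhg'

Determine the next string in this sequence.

This is a Fibonacci-style word recurrence s(k) = s(k−2)·s(k−1): e.g. hh·g = hhg.
The next term joins hhgghhg and ghhghhgghhg.

hhgghhgghhghhgghhg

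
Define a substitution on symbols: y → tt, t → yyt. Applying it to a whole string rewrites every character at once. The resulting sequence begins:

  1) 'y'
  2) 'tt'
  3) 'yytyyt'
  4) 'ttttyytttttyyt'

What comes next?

Rewriting the 14 symbols of ttttyytttttyyt one by one yields yyt yyt yyt yyt tt tt yyt yyt yyt yyt yyt tt tt yyt; concatenated:

yytyytyytyytttttyytyytyytyytyytttttyyt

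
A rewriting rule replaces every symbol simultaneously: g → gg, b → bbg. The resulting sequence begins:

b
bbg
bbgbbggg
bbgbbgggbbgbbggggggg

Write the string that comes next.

Replace each of the 20 characters of bbgbbgggbbgbbggggggg in place — bbg bbg gg bbg bbg gg gg gg bbg bbg gg bbg bbg gg gg gg gg gg gg gg — and concatenate.

bbgbbgggbbgbbgggggggbbgbbgggbbgbbggggggggggggggg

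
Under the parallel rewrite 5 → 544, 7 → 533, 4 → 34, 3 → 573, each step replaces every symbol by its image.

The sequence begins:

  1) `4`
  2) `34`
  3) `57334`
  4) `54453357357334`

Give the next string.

φ(54453357357334) expands symbol-by-symbol to 544 34 34 544 573 573 544 533 573 544 533 573 573 34; joining the 14 pieces gives the next term.

544343454457357354453357354453357357334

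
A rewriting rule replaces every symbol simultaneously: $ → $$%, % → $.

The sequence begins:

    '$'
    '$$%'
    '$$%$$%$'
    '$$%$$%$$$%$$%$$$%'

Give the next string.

$$%$$%$$$%$$%$$$%$$%$$%$$$%$$%$$$%$$%$$%$

Applying the rule to each of the 17 symbols of $$%$$%$$$%$$%$$$% gives the pieces $$% $$% $ $$% $$% $ $$% $$% $$% $ $$% $$% $ $$% $$% $$% $, which concatenate to the answer.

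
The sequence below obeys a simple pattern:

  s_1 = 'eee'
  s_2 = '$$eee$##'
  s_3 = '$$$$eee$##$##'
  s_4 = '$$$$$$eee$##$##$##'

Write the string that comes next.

Every step adds $$ to the front and $## to the end of the previous string.
So the next term is $$·$$$$$$eee$##$##$##·$##.

$$$$$$$$eee$##$##$##$##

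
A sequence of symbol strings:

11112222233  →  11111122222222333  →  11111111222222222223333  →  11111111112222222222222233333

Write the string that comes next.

The n-th term is 2n 1's then 3n-1 2's then n 3's, where the shown terms are n = 2, 3, 4, 5.
Setting n = 6 gives 12, 17, 6 characters in each block.

11111111111122222222222222222333333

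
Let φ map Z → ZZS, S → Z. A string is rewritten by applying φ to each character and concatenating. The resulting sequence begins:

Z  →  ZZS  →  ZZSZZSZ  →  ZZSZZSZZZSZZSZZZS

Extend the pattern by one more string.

ZZSZZSZZZSZZSZZZSZZSZZSZZZSZZSZZZSZZSZZSZ

φ(ZZSZZSZZZSZZSZZZS) expands symbol-by-symbol to ZZS ZZS Z ZZS ZZS Z ZZS ZZS ZZS Z ZZS ZZS Z ZZS ZZS ZZS Z; joining the 17 pieces gives the next term.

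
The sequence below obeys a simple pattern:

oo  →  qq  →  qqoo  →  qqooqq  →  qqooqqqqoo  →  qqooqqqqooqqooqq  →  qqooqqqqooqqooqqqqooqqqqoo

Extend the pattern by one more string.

qqooqqqqooqqooqqqqooqqqqooqqooqqqqooqqooqq

From term 3 onward, concatenate the last term with the second-to-last: qq·oo = qqoo, qqoo·qq = qqooqq, …
The next term joins qqooqqqqooqqooqqqqooqqqqoo and qqooqqqqooqqooqq.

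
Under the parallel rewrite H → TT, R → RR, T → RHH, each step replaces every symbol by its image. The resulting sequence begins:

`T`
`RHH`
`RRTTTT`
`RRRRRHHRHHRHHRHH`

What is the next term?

RRRRRRRRRRTTTTRRTTTTRRTTTTRRTTTT

φ(RRRRRHHRHHRHHRHH) expands symbol-by-symbol to RR RR RR RR RR TT TT RR TT TT RR TT TT RR TT TT; joining the 16 pieces gives the next term.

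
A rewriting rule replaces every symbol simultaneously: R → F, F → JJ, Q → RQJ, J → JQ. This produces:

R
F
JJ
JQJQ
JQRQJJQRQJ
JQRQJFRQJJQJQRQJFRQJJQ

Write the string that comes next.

Applying the rule to each of the 22 symbols of JQRQJFRQJJQJQRQJFRQJJQ gives the pieces JQ RQJ F RQJ JQ JJ F RQJ JQ JQ RQJ JQ RQJ F RQJ JQ JJ F RQJ JQ JQ RQJ, which concatenate to the answer.

JQRQJFRQJJQJJFRQJJQJQRQJJQRQJFRQJJQJJFRQJJQJQRQJ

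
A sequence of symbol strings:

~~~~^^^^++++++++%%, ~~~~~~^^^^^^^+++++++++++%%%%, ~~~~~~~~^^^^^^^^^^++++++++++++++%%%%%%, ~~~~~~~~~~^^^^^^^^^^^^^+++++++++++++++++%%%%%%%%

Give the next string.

~~~~~~~~~~~~^^^^^^^^^^^^^^^^++++++++++++++++++++%%%%%%%%%%

Term n consists of 2n ~'s, followed by 3n-2 ^'s, followed by 3n+2 +'s, followed by 2n-2 %'s, where the shown terms are n = 2, 3, 4, 5.
At n = 6 the blocks have lengths 12, 16, 20, 10.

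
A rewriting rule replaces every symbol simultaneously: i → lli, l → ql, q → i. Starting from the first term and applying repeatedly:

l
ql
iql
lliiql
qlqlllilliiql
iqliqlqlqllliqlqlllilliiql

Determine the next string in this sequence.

lliiqllliiqliqliqlqlqllliiqliqlqlqllliqlqlllilliiql

Replace each of the 26 characters of iqliqlqlqllliqlqlllilliiql in place — lli i ql lli i ql i ql i ql ql ql lli i ql i ql ql ql lli ql ql lli lli i ql — and concatenate.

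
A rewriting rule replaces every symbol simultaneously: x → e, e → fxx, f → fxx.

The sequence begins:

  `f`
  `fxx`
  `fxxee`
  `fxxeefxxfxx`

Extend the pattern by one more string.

Apply φ to fxxeefxxfxx symbol by symbol: f→fxx, x→e, x→e, e→fxx, e→fxx, f→fxx, x→e, x→e, f→fxx, x→e, x→e; joined: fxx e e fxx fxx fxx e e fxx e e.

fxxeefxxfxxfxxeefxxee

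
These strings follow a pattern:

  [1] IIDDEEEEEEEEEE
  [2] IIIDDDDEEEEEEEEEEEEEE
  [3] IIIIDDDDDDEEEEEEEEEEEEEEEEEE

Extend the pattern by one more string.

IIIIIDDDDDDDDEEEEEEEEEEEEEEEEEEEEEE

Term n consists of n I's, followed by 2n-2 D's, followed by 4n+2 E's, where the shown terms are n = 2, 3, 4.
For the next term, n = 5, so the run lengths are 5, 8, 22.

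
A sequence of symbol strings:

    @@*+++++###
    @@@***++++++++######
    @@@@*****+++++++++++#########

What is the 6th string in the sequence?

Each string has the form @^{n+1} *^{2n-1} +^{3n+2} #^{3n} (n = 1, 2, …).
At n = 6 the blocks have lengths 7, 11, 20, 18.

@@@@@@@***********++++++++++++++++++++##################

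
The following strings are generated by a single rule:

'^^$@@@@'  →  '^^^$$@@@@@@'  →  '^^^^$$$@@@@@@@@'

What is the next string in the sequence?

The n-th term is n ^'s then n-1 $'s then 2n @'s, where the shown terms are n = 2, 3, 4.
Setting n = 5 gives 5, 4, 10 characters in each block.

^^^^^$$$$@@@@@@@@@@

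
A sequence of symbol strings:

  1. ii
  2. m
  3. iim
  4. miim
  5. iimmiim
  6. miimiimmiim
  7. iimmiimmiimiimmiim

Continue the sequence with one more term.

From term 3 onward, concatenate the second-to-last term with the last: ii·m = iim, m·iim = miim, …
The next term joins miimiimmiim and iimmiimmiimiimmiim.

miimiimmiimiimmiimmiimiimmiim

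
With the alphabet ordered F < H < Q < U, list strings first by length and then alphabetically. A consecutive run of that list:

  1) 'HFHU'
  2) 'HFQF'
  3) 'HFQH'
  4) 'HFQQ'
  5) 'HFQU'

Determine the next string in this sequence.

HFUF

Find the rightmost character of HFQU below U, bump it to the next letter, and reset everything to its right to F.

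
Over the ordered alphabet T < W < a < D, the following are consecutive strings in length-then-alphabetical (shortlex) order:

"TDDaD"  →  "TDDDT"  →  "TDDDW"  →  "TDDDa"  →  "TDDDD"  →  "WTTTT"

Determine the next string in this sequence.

WTTTW

Treat WTTTT as a base-4 numeral over the given alphabet and add one, carrying through any trailing D's.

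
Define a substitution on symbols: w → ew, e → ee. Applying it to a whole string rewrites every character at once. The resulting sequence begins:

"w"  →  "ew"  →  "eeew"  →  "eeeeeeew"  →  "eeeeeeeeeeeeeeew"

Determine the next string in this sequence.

Rewriting the 16 symbols of eeeeeeeeeeeeeeew one by one yields ee ee ee ee ee ee ee ee ee ee ee ee ee ee ee ew; concatenated:

eeeeeeeeeeeeeeeeeeeeeeeeeeeeeeew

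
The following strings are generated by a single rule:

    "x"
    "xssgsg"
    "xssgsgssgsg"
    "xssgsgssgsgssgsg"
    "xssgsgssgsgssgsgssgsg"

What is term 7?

Each term is the previous one with ssgsg appended.
From xssgsgssgsgssgsgssgsg, 2 further steps: xssgsgssgsgssgsgssgsg → xssgsgssgsgssgsgssgsgssgsg → (answer).

xssgsgssgsgssgsgssgsgssgsgssgsg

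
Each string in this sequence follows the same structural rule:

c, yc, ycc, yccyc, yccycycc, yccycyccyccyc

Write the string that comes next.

Each term (from the third on) is the previous term followed by the one before it: term 3 = yc·c = ycc.
Continuing: yccycyccyccyc · yccycycc gives term 7.

yccycyccyccycyccycycc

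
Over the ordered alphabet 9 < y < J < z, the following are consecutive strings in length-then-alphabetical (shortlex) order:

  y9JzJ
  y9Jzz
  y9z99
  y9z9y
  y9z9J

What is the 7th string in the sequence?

y9zy9

Continuing the enumeration 2 steps past y9z9J: y9z9J → y9z9z → (answer).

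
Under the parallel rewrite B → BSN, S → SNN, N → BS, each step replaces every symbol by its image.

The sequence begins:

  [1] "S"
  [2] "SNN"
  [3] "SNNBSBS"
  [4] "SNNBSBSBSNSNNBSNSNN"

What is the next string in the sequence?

Replace each of the 19 characters of SNNBSBSBSNSNNBSNSNN in place — SNN BS BS BSN SNN BSN SNN BSN SNN BS SNN BS BS BSN SNN BS SNN BS BS — and concatenate.

SNNBSBSBSNSNNBSNSNNBSNSNNBSSNNBSBSBSNSNNBSSNNBSBS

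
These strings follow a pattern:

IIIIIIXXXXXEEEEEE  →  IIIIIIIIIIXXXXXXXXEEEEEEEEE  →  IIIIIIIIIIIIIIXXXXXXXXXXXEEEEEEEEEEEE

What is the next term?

IIIIIIIIIIIIIIIIIIXXXXXXXXXXXXXXEEEEEEEEEEEEEEE

Each string has the form I^{4n+2} X^{3n+2} E^{3n+3} (n = 1, 2, …).
Setting n = 4 gives 18, 14, 15 characters in each block.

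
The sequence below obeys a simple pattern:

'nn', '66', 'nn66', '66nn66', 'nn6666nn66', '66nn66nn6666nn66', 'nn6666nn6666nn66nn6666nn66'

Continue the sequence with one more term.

66nn66nn6666nn66nn6666nn6666nn66nn6666nn66

Each term (from the third on) is the two preceding terms concatenated in order: term 3 = nn·66 = nn66.
Continuing: 66nn66nn6666nn66 · nn6666nn6666nn66nn6666nn66 gives term 8.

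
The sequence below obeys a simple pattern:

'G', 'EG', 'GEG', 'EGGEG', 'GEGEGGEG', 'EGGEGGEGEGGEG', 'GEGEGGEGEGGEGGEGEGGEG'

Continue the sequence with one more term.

From term 3 onward, concatenate the second-to-last term with the last: G·EG = GEG, EG·GEG = EGGEG, …
The next term joins EGGEGGEGEGGEG and GEGEGGEGEGGEGGEGEGGEG.

EGGEGGEGEGGEGGEGEGGEGEGGEGGEGEGGEG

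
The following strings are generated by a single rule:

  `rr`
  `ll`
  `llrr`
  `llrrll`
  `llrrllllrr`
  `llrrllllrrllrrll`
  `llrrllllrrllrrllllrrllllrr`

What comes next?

Each term (from the third on) is the previous term followed by the one before it: term 3 = ll·rr = llrr.
The next term joins llrrllllrrllrrllllrrllllrr and llrrllllrrllrrll.

llrrllllrrllrrllllrrllllrrllrrllllrrllrrll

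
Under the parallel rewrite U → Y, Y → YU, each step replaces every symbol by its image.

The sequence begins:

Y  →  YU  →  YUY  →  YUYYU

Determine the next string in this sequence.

YUYYUYUY

Rewriting each symbol of YUYYU: Y→YU, U→Y, Y→YU, Y→YU, U→Y, which concatenates to YU Y YU YU Y.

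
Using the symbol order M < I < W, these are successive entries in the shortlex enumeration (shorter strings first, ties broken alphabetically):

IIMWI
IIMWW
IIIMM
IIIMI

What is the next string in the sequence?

Find the rightmost character of IIIMI below W, bump it to the next letter, and reset everything to its right to M.

IIIMW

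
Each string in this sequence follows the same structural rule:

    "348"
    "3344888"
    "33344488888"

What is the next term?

Term n consists of n 3's, followed by n 4's, followed by 2n-1 8's (n = 1, 2, …).
At n = 4 the blocks have lengths 4, 4, 7.

333344448888888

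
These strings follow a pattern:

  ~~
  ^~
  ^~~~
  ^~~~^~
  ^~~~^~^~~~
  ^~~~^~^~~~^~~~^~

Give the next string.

From term 3 onward, concatenate the last term with the second-to-last: ^~·~~ = ^~~~, ^~~~·^~ = ^~~~^~, …
So term 7 is ^~~~^~^~~~^~~~^~·^~~~^~^~~~.

^~~~^~^~~~^~~~^~^~~~^~^~~~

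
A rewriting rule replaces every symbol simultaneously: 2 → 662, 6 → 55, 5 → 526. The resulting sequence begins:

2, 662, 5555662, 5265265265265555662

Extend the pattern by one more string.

Applying the rule to each of the 19 symbols of 5265265265265555662 gives the pieces 526 662 55 526 662 55 526 662 55 526 662 55 526 526 526 526 55 55 662, which concatenate to the answer.

526662555266625552666255526662555265265265265555662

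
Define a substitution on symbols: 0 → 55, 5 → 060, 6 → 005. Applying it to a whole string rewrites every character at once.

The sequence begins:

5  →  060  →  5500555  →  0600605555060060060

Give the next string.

φ(0600605555060060060) expands symbol-by-symbol to 55 005 55 55 005 55 060 060 060 060 55 005 55 55 005 55 55 005 55; joining the 19 pieces gives the next term.

55005555500555060060060060550055555005555500555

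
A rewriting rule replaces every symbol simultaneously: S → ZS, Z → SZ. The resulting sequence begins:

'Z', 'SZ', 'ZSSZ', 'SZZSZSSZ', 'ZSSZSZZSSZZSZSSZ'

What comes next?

SZZSZSSZZSSZSZZSZSSZSZZSSZZSZSSZ

Replace each of the 16 characters of ZSSZSZZSSZZSZSSZ in place — SZ ZS ZS SZ ZS SZ SZ ZS ZS SZ SZ ZS SZ ZS ZS SZ — and concatenate.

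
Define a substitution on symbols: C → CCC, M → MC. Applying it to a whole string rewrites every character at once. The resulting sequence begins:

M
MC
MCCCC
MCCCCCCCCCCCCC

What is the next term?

MCCCCCCCCCCCCCCCCCCCCCCCCCCCCCCCCCCCCCCCC

φ(MCCCCCCCCCCCCC) expands symbol-by-symbol to MC CCC CCC CCC CCC CCC CCC CCC CCC CCC CCC CCC CCC CCC; joining the 14 pieces gives the next term.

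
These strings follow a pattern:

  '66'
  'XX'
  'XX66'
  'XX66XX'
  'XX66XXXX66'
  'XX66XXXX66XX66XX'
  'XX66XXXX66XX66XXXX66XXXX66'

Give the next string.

From term 3 onward, concatenate the last term with the second-to-last: XX·66 = XX66, XX66·XX = XX66XX, …
Continuing: XX66XXXX66XX66XXXX66XXXX66 · XX66XXXX66XX66XX gives term 8.

XX66XXXX66XX66XXXX66XXXX66XX66XXXX66XX66XX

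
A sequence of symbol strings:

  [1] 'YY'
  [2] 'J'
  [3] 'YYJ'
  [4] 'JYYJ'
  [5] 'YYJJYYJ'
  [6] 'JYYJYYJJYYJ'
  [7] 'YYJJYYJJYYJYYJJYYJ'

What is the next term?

From term 3 onward, concatenate the second-to-last term with the last: YY·J = YYJ, J·YYJ = JYYJ, …
Continuing: JYYJYYJJYYJ · YYJJYYJJYYJYYJJYYJ gives term 8.

JYYJYYJJYYJYYJJYYJJYYJYYJJYYJ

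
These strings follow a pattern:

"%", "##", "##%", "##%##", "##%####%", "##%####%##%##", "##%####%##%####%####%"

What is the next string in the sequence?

##%####%##%####%####%##%####%##%##

From term 3 onward, concatenate the last term with the second-to-last: ##·% = ##%, ##%·## = ##%##, …
Continuing: ##%####%##%####%####% · ##%####%##%## gives term 8.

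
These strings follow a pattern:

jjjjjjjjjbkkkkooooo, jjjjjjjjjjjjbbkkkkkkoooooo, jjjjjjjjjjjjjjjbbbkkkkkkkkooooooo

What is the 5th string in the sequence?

jjjjjjjjjjjjjjjjjjjjjbbbbbkkkkkkkkkkkkooooooooo

Term n consists of 3n+3 j's, followed by n-1 b's, followed by 2n k's, followed by n+3 o's, where the shown terms are n = 2, 3, 4.
For term 5, n = 6, so the run lengths are 21, 5, 12, 9.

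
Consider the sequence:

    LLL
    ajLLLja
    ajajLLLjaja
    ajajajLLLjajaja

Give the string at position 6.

ajajajajajLLLjajajajaja

Every step adds aj to the front and ja to the end of the previous string.
From ajajajLLLjajaja, 2 further steps: ajajajLLLjajaja → ajajajajLLLjajajaja → (answer).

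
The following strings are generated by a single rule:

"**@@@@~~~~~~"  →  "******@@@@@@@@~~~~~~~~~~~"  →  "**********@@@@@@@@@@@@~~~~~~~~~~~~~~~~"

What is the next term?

**************@@@@@@@@@@@@@@@@~~~~~~~~~~~~~~~~~~~~~

Each string has the form *^{4n-2} @^{4n} ~^{5n+1} (n = 1, 2, …).
For the next term, n = 4, so the run lengths are 14, 16, 21.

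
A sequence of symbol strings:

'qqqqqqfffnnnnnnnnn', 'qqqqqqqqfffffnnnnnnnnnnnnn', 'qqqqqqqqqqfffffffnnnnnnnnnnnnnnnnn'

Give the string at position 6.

Term n consists of 2n+2 q's, followed by 2n-1 f's, followed by 4n+1 n's, where the shown terms are n = 2, 3, 4.
At n = 7 the blocks have lengths 16, 13, 29.

qqqqqqqqqqqqqqqqfffffffffffffnnnnnnnnnnnnnnnnnnnnnnnnnnnnn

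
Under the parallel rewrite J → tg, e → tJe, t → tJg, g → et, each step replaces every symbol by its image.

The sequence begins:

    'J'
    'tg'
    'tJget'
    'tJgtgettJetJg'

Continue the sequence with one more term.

Rewriting the 13 symbols of tJgtgettJetJg one by one yields tJg tg et tJg et tJe tJg tJg tg tJe tJg tg et; concatenated:

tJgtgettJgettJetJgtJgtgtJetJgtget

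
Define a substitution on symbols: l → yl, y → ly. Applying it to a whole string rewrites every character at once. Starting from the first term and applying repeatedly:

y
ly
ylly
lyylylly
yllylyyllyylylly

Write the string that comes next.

Applying the rule to each of the 16 symbols of yllylyyllyylylly gives the pieces ly yl yl ly yl ly ly yl yl ly ly yl ly yl yl ly, which concatenate to the answer.

lyylyllyyllylyylyllylyyllyylylly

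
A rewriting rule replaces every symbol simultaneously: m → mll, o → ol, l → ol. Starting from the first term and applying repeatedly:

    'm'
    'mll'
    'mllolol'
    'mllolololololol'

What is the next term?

Rewriting the 15 symbols of mllolololololol one by one yields mll ol ol ol ol ol ol ol ol ol ol ol ol ol ol; concatenated:

mllolololololololololololololol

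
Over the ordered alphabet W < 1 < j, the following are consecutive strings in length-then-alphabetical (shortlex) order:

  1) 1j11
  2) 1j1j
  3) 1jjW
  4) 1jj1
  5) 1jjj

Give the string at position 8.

Continuing the enumeration 3 steps past 1jjj: 1jjj → jWWW → jWW1 → (answer).

jWWj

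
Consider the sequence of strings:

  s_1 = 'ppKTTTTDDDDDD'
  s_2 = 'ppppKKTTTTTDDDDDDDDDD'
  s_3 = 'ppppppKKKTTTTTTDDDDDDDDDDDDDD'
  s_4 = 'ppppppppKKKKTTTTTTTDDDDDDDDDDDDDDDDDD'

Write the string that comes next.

ppppppppppKKKKKTTTTTTTTDDDDDDDDDDDDDDDDDDDDDD

The n-th term is 2n p's then n K's then n+3 T's then 4n+2 D's (n = 1, 2, …).
At n = 5 the blocks have lengths 10, 5, 8, 22.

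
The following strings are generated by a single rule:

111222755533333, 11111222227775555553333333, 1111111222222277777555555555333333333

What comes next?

Each string has the form 1^{2n+1} 2^{2n+1} 7^{2n-1} 5^{3n} 3^{2n+3} (n = 1, 2, …).
At n = 4 the blocks have lengths 9, 9, 7, 12, 11.

111111111222222222777777755555555555533333333333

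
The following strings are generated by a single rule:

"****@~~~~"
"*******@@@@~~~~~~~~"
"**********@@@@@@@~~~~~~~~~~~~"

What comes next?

Each string has the form *^{3n+1} @^{3n-2} ~^{4n} (n = 1, 2, …).
Setting n = 4 gives 13, 10, 16 characters in each block.

*************@@@@@@@@@@~~~~~~~~~~~~~~~~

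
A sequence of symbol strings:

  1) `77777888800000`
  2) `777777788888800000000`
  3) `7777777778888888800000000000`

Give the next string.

77777777777888888888800000000000000

The n-th term is 2n+1 7's then 2n 8's then 3n-1 0's, where the shown terms are n = 2, 3, 4.
At n = 5 the blocks have lengths 11, 10, 14.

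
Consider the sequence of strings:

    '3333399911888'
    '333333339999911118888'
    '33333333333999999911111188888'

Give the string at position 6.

Term n consists of 3n+2 3's, followed by 2n+1 9's, followed by 2n 1's, followed by n+2 8's (n = 1, 2, …).
For term 6, n = 6, so the run lengths are 20, 13, 12, 8.

33333333333333333333999999999999911111111111188888888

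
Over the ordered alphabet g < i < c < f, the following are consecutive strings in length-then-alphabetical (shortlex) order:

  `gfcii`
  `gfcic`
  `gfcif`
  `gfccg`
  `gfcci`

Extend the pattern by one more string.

The successor of gfcci increments the rightmost position that isn't already f and resets every position after it to g.

gfccc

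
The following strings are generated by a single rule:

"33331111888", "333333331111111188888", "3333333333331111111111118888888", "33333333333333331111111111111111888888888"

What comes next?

333333333333333333331111111111111111111188888888888

The n-th term is 4n 3's then 4n 1's then 2n+1 8's (n = 1, 2, …).
Setting n = 5 gives 20, 20, 11 characters in each block.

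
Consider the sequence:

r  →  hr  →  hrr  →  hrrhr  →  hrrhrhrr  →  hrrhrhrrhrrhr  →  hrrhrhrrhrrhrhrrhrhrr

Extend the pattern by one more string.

From term 3 onward, concatenate the last term with the second-to-last: hr·r = hrr, hrr·hr = hrrhr, …
So term 8 is hrrhrhrrhrrhrhrrhrhrr·hrrhrhrrhrrhr.

hrrhrhrrhrrhrhrrhrhrrhrrhrhrrhrrhr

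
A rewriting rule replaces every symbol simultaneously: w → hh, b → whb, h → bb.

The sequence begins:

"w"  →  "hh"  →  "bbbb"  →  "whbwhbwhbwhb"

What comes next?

Apply φ to whbwhbwhbwhb symbol by symbol: w→hh, h→bb, b→whb, w→hh, h→bb, b→whb, w→hh, h→bb, b→whb, w→hh, h→bb, b→whb; joined: hh bb whb hh bb whb hh bb whb hh bb whb.

hhbbwhbhhbbwhbhhbbwhbhhbbwhb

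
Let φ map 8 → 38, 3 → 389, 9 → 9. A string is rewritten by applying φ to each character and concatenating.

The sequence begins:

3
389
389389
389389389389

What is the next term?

Expanding 389389389389: 3→389, 8→38, 9→9, 3→389, 8→38, 9→9, 3→389, 8→38, 9→9, 3→389, 8→38, 9→9. Concatenated: 389 38 9 389 38 9 389 38 9 389 38 9.

389389389389389389389389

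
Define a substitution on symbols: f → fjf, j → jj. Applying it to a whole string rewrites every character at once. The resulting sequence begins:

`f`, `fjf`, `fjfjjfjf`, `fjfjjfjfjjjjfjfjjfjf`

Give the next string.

Rewriting the 20 symbols of fjfjjfjfjjjjfjfjjfjf one by one yields fjf jj fjf jj jj fjf jj fjf jj jj jj jj fjf jj fjf jj jj fjf jj fjf; concatenated:

fjfjjfjfjjjjfjfjjfjfjjjjjjjjfjfjjfjfjjjjfjfjjfjf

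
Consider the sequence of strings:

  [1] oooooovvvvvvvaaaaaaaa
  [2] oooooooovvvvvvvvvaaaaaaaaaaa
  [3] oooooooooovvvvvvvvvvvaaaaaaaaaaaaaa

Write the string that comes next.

The n-th term is 2n o's then 2n+1 v's then 3n-1 a's, where the shown terms are n = 3, 4, 5.
Setting n = 6 gives 12, 13, 17 characters in each block.

oooooooooooovvvvvvvvvvvvvaaaaaaaaaaaaaaaaa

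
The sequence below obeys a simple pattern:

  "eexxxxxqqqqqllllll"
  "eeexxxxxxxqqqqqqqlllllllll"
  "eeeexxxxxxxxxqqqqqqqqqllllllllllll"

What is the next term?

The n-th term is n e's then 2n+1 x's then 2n+1 q's then 3n l's, where the shown terms are n = 2, 3, 4.
Setting n = 5 gives 5, 11, 11, 15 characters in each block.

eeeeexxxxxxxxxxxqqqqqqqqqqqlllllllllllllll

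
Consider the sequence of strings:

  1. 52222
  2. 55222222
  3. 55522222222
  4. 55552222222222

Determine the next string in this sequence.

55555222222222222

Term n consists of n-1 5's, followed by 2n 2's, where the shown terms are n = 2, 3, 4, 5.
Setting n = 6 gives 5, 12 characters in each block.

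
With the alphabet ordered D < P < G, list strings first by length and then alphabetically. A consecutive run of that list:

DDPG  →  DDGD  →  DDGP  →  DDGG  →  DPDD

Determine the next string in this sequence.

DPDP

Find the rightmost character of DPDD below G, bump it to the next letter, and reset everything to its right to D.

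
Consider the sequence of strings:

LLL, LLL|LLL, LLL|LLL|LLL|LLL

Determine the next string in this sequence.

Every step duplicates the string with '|' between the halves.
Doubling LLL|LLL|LLL|LLL with '|' between the halves:

LLL|LLL|LLL|LLL|LLL|LLL|LLL|LLL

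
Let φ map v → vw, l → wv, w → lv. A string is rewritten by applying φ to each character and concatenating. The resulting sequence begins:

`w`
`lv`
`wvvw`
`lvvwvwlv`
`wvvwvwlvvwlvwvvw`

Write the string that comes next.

Rewriting the 16 symbols of wvvwvwlvvwlvwvvw one by one yields lv vw vw lv vw lv wv vw vw lv wv vw lv vw vw lv; concatenated:

lvvwvwlvvwlvwvvwvwlvwvvwlvvwvwlv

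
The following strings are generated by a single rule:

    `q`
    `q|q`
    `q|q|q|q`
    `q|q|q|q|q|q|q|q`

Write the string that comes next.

s(k+1) = s(k)·|·s(k) — each term doubles the last with '|' between the halves.
Doubling q|q|q|q|q|q|q|q with '|' between the halves:

q|q|q|q|q|q|q|q|q|q|q|q|q|q|q|q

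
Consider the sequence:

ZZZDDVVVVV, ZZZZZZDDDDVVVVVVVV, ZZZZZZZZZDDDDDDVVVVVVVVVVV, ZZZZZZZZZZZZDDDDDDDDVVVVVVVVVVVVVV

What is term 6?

ZZZZZZZZZZZZZZZZZZDDDDDDDDDDDDVVVVVVVVVVVVVVVVVVVV

Reading off run lengths: Z runs 3, 6, 9, 12; D runs 2, 4, 6, 8; V runs 5, 8, 11, 14 — each is linear in n (n = 1, 2, …).
Setting n = 6 gives 18, 12, 20 characters in each block.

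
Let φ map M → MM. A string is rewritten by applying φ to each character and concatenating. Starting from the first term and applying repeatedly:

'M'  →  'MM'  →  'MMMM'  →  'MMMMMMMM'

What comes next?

MMMMMMMMMMMMMMMM

Rewriting each symbol of MMMMMMMM: M→MM, M→MM, M→MM, M→MM, M→MM, M→MM, M→MM, M→MM, which concatenates to MM MM MM MM MM MM MM MM.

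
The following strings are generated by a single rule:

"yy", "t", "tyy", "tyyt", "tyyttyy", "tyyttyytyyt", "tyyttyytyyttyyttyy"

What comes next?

tyyttyytyyttyyttyytyyttyytyyt

Each term (from the third on) is the previous term followed by the one before it: term 3 = t·yy = tyy.
So term 8 is tyyttyytyyttyyttyy·tyyttyytyyt.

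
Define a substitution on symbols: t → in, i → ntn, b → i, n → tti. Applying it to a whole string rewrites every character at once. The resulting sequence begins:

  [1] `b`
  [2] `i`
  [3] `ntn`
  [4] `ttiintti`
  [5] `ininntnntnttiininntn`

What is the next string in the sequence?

Replace each of the 20 characters of ininntnntnttiininntn in place — ntn tti ntn tti tti in tti tti in tti in in ntn ntn tti ntn tti tti in tti — and concatenate.

ntnttintnttittiinttittiinttiininntnntnttintnttittiintti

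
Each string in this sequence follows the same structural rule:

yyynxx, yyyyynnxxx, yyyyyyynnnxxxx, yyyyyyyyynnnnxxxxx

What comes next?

yyyyyyyyyyynnnnnxxxxxx

Each string has the form y^{2n-1} n^{n-1} x^{n}, where the shown terms are n = 2, 3, 4, 5.
At n = 6 the blocks have lengths 11, 5, 6.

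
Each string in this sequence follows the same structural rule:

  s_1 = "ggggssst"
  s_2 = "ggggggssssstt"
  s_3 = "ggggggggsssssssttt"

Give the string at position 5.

ggggggggggggsssssssssssttttt

Each string has the form g^{2n+2} s^{2n+1} t^{n} (n = 1, 2, …).
At n = 5 the blocks have lengths 12, 11, 5.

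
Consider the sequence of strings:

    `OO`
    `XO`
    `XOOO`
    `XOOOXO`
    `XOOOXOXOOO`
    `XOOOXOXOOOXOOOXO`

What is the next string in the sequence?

XOOOXOXOOOXOOOXOXOOOXOXOOO

From term 3 onward, concatenate the last term with the second-to-last: XO·OO = XOOO, XOOO·XO = XOOOXO, …
Continuing: XOOOXOXOOOXOOOXO · XOOOXOXOOO gives term 7.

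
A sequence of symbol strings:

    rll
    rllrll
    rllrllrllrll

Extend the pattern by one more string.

rllrllrllrllrllrllrllrll

Each string is two copies of the previous one concatenated.
So the next term is two copies of rllrllrllrll.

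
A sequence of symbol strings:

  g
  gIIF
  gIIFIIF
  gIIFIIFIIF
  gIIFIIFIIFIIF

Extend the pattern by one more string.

gIIFIIFIIFIIFIIF

Every step adds IIF to the end: s(k+1) = s(k)·IIF.
One more step from gIIFIIFIIFIIF gives the answer.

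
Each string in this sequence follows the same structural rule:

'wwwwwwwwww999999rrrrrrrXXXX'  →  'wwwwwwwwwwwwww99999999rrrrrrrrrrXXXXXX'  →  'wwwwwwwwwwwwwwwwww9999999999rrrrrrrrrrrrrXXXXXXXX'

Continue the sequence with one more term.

wwwwwwwwwwwwwwwwwwwwww999999999999rrrrrrrrrrrrrrrrXXXXXXXXXX

Each string has the form w^{4n+2} 9^{2n+2} r^{3n+1} X^{2n}, where the shown terms are n = 2, 3, 4.
For the next term, n = 5, so the run lengths are 22, 12, 16, 10.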